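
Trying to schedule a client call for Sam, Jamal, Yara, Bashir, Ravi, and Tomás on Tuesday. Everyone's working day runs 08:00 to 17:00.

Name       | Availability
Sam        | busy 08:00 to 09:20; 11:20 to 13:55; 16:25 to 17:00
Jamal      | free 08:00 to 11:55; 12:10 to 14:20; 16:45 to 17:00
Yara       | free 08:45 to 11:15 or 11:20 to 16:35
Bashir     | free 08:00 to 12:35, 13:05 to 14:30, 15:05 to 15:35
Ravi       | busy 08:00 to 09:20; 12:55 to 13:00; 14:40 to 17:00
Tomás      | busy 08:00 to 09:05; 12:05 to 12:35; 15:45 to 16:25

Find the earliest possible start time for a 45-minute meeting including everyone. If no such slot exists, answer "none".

Sam free: 09:20-11:20, 13:55-16:25 (invert busy blocks within the working day).
Jamal free: 08:00-11:55, 12:10-14:20, 16:45-17:00.
Yara free: 08:45-11:15, 11:20-16:35.
Bashir free: 08:00-12:35, 13:05-14:30, 15:05-15:35.
Ravi free: 09:20-12:55, 13:00-14:40 (invert busy blocks within the working day).
Tomás free: 09:05-12:05, 12:35-15:45, 16:25-17:00 (invert busy blocks within the working day).
Sam ∩ Jamal: 09:20-11:20, 13:55-14:20.
Sam ∩ Jamal ∩ Yara: 09:20-11:15, 13:55-14:20.
Sam ∩ Jamal ∩ Yara ∩ Bashir: 09:20-11:15, 13:55-14:20.
Sam ∩ Jamal ∩ Yara ∩ Bashir ∩ Ravi: 09:20-11:15, 13:55-14:20.
Sam ∩ Jamal ∩ Yara ∩ Bashir ∩ Ravi ∩ Tomás: 09:20-11:15, 13:55-14:20.
The first common window of at least 45 minutes is 09:20-11:15, so the earliest start is 09:20.

09:20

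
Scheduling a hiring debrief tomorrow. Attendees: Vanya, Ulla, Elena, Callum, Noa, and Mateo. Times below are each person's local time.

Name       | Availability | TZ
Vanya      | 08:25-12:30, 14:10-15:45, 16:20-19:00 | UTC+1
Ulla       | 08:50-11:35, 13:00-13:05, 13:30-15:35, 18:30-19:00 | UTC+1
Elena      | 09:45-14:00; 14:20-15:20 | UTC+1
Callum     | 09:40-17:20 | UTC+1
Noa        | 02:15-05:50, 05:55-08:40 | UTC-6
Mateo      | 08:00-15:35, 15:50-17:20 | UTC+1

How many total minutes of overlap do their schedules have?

Vanya in UTC: 07:25-11:30, 13:10-14:45, 15:20-18:00 (subtract 1h to convert from UTC+1).
Ulla in UTC: 07:50-10:35, 12:00-12:05, 12:30-14:35, 17:30-18:00 (subtract 1h to convert from UTC+1).
Elena in UTC: 08:45-13:00, 13:20-14:20 (subtract 1h to convert from UTC+1).
Callum in UTC: 08:40-16:20 (subtract 1h to convert from UTC+1).
Noa in UTC: 08:15-11:50, 11:55-14:40 (add 6h to convert from UTC-6).
Mateo in UTC: 07:00-14:35, 14:50-16:20 (subtract 1h to convert from UTC+1).
Vanya ∩ Ulla: 07:50-10:35, 13:10-14:35, 17:30-18:00.
Vanya ∩ Ulla ∩ Elena: 08:45-10:35, 13:20-14:20.
Vanya ∩ Ulla ∩ Elena ∩ Callum: 08:45-10:35, 13:20-14:20.
Vanya ∩ Ulla ∩ Elena ∩ Callum ∩ Noa: 08:45-10:35, 13:20-14:20.
Vanya ∩ Ulla ∩ Elena ∩ Callum ∩ Noa ∩ Mateo: 08:45-10:35, 13:20-14:20.
Summing the common windows: 110 + 60 = 170 minutes.

170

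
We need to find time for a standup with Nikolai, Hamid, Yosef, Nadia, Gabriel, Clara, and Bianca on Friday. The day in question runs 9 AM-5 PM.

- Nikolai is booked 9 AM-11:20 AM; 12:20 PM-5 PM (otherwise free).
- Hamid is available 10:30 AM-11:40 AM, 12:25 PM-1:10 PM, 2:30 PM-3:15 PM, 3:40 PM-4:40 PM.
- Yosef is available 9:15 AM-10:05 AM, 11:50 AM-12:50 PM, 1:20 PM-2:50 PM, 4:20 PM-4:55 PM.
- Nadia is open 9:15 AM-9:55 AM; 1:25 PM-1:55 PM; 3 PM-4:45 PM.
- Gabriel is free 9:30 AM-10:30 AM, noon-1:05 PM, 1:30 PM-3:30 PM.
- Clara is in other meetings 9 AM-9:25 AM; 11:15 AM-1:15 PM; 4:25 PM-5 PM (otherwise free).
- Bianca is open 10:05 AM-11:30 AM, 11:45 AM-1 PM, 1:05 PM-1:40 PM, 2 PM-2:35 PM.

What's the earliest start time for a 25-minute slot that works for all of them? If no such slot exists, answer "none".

Nikolai free: 11:20-12:20 (invert busy blocks within the working day).
Hamid free: 10:30-11:40, 12:25-13:10, 14:30-15:15, 15:40-16:40.
Yosef free: 09:15-10:05, 11:50-12:50, 13:20-14:50, 16:20-16:55.
Nadia free: 09:15-09:55, 13:25-13:55, 15:00-16:45.
Gabriel free: 09:30-10:30, 12:00-13:05, 13:30-15:30.
Clara free: 09:25-11:15, 13:15-16:25 (invert busy blocks within the working day).
Bianca free: 10:05-11:30, 11:45-13:00, 13:05-13:40, 14:00-14:35.
Nikolai ∩ Hamid: 11:20-11:40.
Nikolai ∩ Hamid ∩ Yosef: ∅.
Nikolai ∩ Hamid ∩ Yosef ∩ Nadia: ∅.
Nikolai ∩ Hamid ∩ Yosef ∩ Nadia ∩ Gabriel: ∅.
Nikolai ∩ Hamid ∩ Yosef ∩ Nadia ∩ Gabriel ∩ Clara: ∅.
Nikolai ∩ Hamid ∩ Yosef ∩ Nadia ∩ Gabriel ∩ Clara ∩ Bianca: ∅.
There is no time when everyone is free.
No common window is at least 25 minutes long.

none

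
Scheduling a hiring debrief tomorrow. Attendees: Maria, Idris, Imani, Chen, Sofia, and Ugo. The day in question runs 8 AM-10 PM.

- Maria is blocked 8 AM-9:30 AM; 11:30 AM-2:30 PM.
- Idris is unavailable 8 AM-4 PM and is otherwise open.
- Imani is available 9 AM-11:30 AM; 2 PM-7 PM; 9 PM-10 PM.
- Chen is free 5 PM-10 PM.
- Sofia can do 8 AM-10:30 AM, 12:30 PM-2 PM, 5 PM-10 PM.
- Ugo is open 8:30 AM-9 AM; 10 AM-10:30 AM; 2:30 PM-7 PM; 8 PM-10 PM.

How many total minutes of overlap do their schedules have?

Maria free: 09:30-11:30, 14:30-22:00 (invert busy blocks within the working day).
Idris free: 16:00-22:00 (invert busy blocks within the working day).
Imani free: 09:00-11:30, 14:00-19:00, 21:00-22:00.
Chen free: 17:00-22:00.
Sofia free: 08:00-10:30, 12:30-14:00, 17:00-22:00.
Ugo free: 08:30-09:00, 10:00-10:30, 14:30-19:00, 20:00-22:00.
Maria ∩ Idris: 16:00-22:00.
Maria ∩ Idris ∩ Imani: 16:00-19:00, 21:00-22:00.
Maria ∩ Idris ∩ Imani ∩ Chen: 17:00-19:00, 21:00-22:00.
Maria ∩ Idris ∩ Imani ∩ Chen ∩ Sofia: 17:00-19:00, 21:00-22:00.
Maria ∩ Idris ∩ Imani ∩ Chen ∩ Sofia ∩ Ugo: 17:00-19:00, 21:00-22:00.
Summing the common windows: 120 + 60 = 180 minutes.

180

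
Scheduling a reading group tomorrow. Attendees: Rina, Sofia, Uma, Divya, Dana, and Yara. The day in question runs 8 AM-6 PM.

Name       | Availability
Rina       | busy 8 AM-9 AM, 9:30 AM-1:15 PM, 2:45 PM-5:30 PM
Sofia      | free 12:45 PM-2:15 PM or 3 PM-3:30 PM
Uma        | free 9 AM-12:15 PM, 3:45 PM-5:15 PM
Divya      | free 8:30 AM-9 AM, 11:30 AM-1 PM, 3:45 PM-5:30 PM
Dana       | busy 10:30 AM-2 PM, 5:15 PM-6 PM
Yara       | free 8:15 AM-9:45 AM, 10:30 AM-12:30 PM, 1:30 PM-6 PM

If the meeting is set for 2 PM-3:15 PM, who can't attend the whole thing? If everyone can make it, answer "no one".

Rina free: 09:00-09:30, 13:15-14:45, 17:30-18:00 (invert busy blocks within the working day).
Sofia free: 12:45-14:15, 15:00-15:30.
Uma free: 09:00-12:15, 15:45-17:15.
Divya free: 08:30-09:00, 11:30-13:00, 15:45-17:30.
Dana free: 08:00-10:30, 14:00-17:15 (invert busy blocks within the working day).
Yara free: 08:15-09:45, 10:30-12:30, 13:30-18:00.
Rina: not fully free for 14:00-15:15. Sofia: not fully free for 14:00-15:15. Uma: not fully free for 14:00-15:15. Divya: not fully free for 14:00-15:15. Dana: free for 14:00-15:15. Yara: free for 14:00-15:15.

Divya, Rina, Sofia, Uma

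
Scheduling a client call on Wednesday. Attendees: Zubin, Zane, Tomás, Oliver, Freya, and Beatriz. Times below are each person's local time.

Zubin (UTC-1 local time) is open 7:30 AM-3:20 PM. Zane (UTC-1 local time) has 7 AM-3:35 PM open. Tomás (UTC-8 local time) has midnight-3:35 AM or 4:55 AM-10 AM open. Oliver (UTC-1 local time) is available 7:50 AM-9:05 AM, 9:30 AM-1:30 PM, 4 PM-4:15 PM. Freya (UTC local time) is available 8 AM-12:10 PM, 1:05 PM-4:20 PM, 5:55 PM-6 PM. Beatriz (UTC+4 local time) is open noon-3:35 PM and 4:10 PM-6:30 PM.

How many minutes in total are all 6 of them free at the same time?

Zubin in UTC: 08:30-16:20 (add 1h to convert from UTC-1).
Zane in UTC: 08:00-16:35 (add 1h to convert from UTC-1).
Tomás in UTC: 08:00-11:35, 12:55-18:00 (add 8h to convert from UTC-8).
Oliver in UTC: 08:50-10:05, 10:30-14:30, 17:00-17:15 (add 1h to convert from UTC-1).
Freya in UTC: 08:00-12:10, 13:05-16:20, 17:55-18:00.
Beatriz in UTC: 08:00-11:35, 12:10-14:30 (subtract 4h to convert from UTC+4).
Zubin ∩ Zane: 08:30-16:20.
Zubin ∩ Zane ∩ Tomás: 08:30-11:35, 12:55-16:20.
Zubin ∩ Zane ∩ Tomás ∩ Oliver: 08:50-10:05, 10:30-11:35, 12:55-14:30.
Zubin ∩ Zane ∩ Tomás ∩ Oliver ∩ Freya: 08:50-10:05, 10:30-11:35, 13:05-14:30.
Zubin ∩ Zane ∩ Tomás ∩ Oliver ∩ Freya ∩ Beatriz: 08:50-10:05, 10:30-11:35, 13:05-14:30.
Those are the intersection windows.
Summing the common windows: 75 + 65 + 85 = 225 minutes.

225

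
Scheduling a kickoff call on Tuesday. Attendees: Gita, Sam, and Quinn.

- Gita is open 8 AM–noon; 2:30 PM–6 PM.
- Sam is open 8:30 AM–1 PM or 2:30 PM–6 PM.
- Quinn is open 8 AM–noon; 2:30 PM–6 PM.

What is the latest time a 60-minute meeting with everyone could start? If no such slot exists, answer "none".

Gita ∩ Sam: 08:30-12:00, 14:30-18:00.
Gita ∩ Sam ∩ Quinn: 08:30-12:00, 14:30-18:00.
Those are the intersection windows.
The last common window of at least 60 minutes is 14:30-18:00; a 60-minute meeting can start as late as 17:00 and still end by 18:00.

17:00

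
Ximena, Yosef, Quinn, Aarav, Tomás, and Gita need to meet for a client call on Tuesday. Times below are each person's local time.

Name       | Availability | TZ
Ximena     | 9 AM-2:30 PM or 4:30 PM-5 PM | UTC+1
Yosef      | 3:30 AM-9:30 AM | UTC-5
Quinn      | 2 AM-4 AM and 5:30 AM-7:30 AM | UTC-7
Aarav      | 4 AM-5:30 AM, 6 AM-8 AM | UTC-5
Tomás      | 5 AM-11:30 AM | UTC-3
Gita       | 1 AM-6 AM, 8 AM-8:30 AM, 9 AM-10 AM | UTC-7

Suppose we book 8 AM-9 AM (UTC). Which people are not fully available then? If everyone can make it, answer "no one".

Ximena in UTC: 08:00-13:30, 15:30-16:00 (subtract 1h to convert from UTC+1).
Yosef in UTC: 08:30-14:30 (add 5h to convert from UTC-5).
Quinn in UTC: 09:00-11:00, 12:30-14:30 (add 7h to convert from UTC-7).
Aarav in UTC: 09:00-10:30, 11:00-13:00 (add 5h to convert from UTC-5).
Tomás in UTC: 08:00-14:30 (add 3h to convert from UTC-3).
Gita in UTC: 08:00-13:00, 15:00-15:30, 16:00-17:00 (add 7h to convert from UTC-7).
Ximena: free for 08:00-09:00. Yosef: not fully free for 08:00-09:00. Quinn: not fully free for 08:00-09:00. Aarav: not fully free for 08:00-09:00. Tomás: free for 08:00-09:00. Gita: free for 08:00-09:00.

Aarav, Quinn, Yosef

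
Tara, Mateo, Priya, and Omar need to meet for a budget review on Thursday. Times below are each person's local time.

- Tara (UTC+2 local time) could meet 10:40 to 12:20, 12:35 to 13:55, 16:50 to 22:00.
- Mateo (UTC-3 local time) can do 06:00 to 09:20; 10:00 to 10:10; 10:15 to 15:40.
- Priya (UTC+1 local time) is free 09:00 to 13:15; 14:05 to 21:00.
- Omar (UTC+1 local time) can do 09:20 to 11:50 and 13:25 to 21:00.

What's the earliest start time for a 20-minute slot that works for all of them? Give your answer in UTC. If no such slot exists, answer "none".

09:00

Tara in UTC: 08:40-10:20, 10:35-11:55, 14:50-20:00 (subtract 2h to convert from UTC+2).
Mateo in UTC: 09:00-12:20, 13:00-13:10, 13:15-18:40 (add 3h to convert from UTC-3).
Priya in UTC: 08:00-12:15, 13:05-20:00 (subtract 1h to convert from UTC+1).
Omar in UTC: 08:20-10:50, 12:25-20:00 (subtract 1h to convert from UTC+1).
Tara ∩ Mateo: 09:00-10:20, 10:35-11:55, 14:50-18:40.
Tara ∩ Mateo ∩ Priya: 09:00-10:20, 10:35-11:55, 14:50-18:40.
Tara ∩ Mateo ∩ Priya ∩ Omar: 09:00-10:20, 10:35-10:50, 14:50-18:40.
So the common availability across everyone is 09:00-10:20, 10:35-10:50, 14:50-18:40.
The first common window of at least 20 minutes is 09:00-10:20, so the earliest start is 09:00.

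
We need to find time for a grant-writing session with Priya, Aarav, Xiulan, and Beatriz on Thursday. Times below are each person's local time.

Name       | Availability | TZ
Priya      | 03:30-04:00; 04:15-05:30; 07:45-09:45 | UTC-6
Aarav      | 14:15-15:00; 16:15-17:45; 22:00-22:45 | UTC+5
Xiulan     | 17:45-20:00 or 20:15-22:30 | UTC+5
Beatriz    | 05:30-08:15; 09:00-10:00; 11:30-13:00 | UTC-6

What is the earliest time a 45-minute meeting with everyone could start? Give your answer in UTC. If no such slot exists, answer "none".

Priya in UTC: 09:30-10:00, 10:15-11:30, 13:45-15:45 (add 6h to convert from UTC-6).
Aarav in UTC: 09:15-10:00, 11:15-12:45, 17:00-17:45 (subtract 5h to convert from UTC+5).
Xiulan in UTC: 12:45-15:00, 15:15-17:30 (subtract 5h to convert from UTC+5).
Beatriz in UTC: 11:30-14:15, 15:00-16:00, 17:30-19:00 (add 6h to convert from UTC-6).
Priya ∩ Aarav: 09:30-10:00, 11:15-11:30.
Priya ∩ Aarav ∩ Xiulan: ∅.
Priya ∩ Aarav ∩ Xiulan ∩ Beatriz: ∅.
There is no time when everyone is free.
No common window is at least 45 minutes long.

none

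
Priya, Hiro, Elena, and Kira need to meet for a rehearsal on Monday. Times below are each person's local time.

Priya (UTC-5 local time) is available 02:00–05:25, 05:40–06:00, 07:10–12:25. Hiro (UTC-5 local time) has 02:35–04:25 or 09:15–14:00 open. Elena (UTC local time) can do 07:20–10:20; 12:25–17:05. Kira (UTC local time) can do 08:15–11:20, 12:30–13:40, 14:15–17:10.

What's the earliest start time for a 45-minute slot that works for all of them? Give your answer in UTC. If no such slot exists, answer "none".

08:15

Priya in UTC: 07:00-10:25, 10:40-11:00, 12:10-17:25 (add 5h to convert from UTC-5).
Hiro in UTC: 07:35-09:25, 14:15-19:00 (add 5h to convert from UTC-5).
Elena in UTC: 07:20-10:20, 12:25-17:05.
Kira in UTC: 08:15-11:20, 12:30-13:40, 14:15-17:10.
Priya ∩ Hiro: 07:35-09:25, 14:15-17:25.
Priya ∩ Hiro ∩ Elena: 07:35-09:25, 14:15-17:05.
Priya ∩ Hiro ∩ Elena ∩ Kira: 08:15-09:25, 14:15-17:05.
The first common window of at least 45 minutes is 08:15-09:25, so the earliest start is 08:15.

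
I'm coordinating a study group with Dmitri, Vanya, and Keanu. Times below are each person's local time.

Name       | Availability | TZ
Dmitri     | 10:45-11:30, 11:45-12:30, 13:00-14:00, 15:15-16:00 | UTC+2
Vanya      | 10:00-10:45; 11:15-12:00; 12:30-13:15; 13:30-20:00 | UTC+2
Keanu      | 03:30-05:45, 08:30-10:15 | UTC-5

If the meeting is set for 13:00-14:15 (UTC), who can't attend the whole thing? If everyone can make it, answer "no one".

Dmitri in UTC: 08:45-09:30, 09:45-10:30, 11:00-12:00, 13:15-14:00 (subtract 2h to convert from UTC+2).
Vanya in UTC: 08:00-08:45, 09:15-10:00, 10:30-11:15, 11:30-18:00 (subtract 2h to convert from UTC+2).
Keanu in UTC: 08:30-10:45, 13:30-15:15 (add 5h to convert from UTC-5).
Dmitri: not fully free for 13:00-14:15. Vanya: free for 13:00-14:15. Keanu: not fully free for 13:00-14:15.

Dmitri, Keanu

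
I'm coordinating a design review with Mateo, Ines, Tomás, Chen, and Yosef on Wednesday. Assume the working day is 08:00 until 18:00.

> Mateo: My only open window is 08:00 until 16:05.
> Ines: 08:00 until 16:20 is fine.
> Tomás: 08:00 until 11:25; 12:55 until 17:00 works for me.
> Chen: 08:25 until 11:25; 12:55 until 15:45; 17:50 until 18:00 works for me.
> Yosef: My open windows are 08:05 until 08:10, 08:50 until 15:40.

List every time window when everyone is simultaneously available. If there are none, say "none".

08:50-11:25, 12:55-15:40

Mateo ∩ Ines: 08:00-16:05.
Mateo ∩ Ines ∩ Tomás: 08:00-11:25, 12:55-16:05.
Mateo ∩ Ines ∩ Tomás ∩ Chen: 08:25-11:25, 12:55-15:45.
Mateo ∩ Ines ∩ Tomás ∩ Chen ∩ Yosef: 08:50-11:25, 12:55-15:40.
So the common availability across everyone is 08:50-11:25, 12:55-15:40.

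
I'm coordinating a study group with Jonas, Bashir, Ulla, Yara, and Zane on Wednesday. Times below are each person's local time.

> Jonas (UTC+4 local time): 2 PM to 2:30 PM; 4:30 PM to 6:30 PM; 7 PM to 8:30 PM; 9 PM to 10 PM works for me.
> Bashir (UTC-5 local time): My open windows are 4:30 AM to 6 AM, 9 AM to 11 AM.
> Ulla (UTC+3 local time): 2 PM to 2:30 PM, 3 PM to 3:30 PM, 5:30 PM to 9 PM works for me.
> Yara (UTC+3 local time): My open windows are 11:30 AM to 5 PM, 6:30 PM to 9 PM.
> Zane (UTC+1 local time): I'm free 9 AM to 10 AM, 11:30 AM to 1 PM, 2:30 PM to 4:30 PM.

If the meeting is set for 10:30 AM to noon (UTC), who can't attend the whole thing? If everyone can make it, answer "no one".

Bashir, Jonas, Ulla

Jonas in UTC: 10:00-10:30, 12:30-14:30, 15:00-16:30, 17:00-18:00 (subtract 4h to convert from UTC+4).
Bashir in UTC: 09:30-11:00, 14:00-16:00 (add 5h to convert from UTC-5).
Ulla in UTC: 11:00-11:30, 12:00-12:30, 14:30-18:00 (subtract 3h to convert from UTC+3).
Yara in UTC: 08:30-14:00, 15:30-18:00 (subtract 3h to convert from UTC+3).
Zane in UTC: 08:00-09:00, 10:30-12:00, 13:30-15:30 (subtract 1h to convert from UTC+1).
Jonas: not fully free for 10:30-12:00. Bashir: not fully free for 10:30-12:00. Ulla: not fully free for 10:30-12:00. Yara: free for 10:30-12:00. Zane: free for 10:30-12:00.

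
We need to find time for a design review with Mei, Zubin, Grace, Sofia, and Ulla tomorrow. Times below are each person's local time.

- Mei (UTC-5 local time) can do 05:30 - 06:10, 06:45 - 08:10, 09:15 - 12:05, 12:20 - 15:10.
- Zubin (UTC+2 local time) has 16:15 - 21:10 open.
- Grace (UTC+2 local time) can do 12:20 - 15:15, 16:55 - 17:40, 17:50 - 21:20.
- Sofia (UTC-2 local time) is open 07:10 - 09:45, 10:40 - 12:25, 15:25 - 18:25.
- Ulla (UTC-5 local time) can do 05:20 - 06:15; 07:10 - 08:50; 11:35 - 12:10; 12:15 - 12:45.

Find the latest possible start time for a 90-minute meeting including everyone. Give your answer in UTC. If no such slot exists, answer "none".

none

Mei in UTC: 10:30-11:10, 11:45-13:10, 14:15-17:05, 17:20-20:10 (add 5h to convert from UTC-5).
Zubin in UTC: 14:15-19:10 (subtract 2h to convert from UTC+2).
Grace in UTC: 10:20-13:15, 14:55-15:40, 15:50-19:20 (subtract 2h to convert from UTC+2).
Sofia in UTC: 09:10-11:45, 12:40-14:25, 17:25-20:25 (add 2h to convert from UTC-2).
Ulla in UTC: 10:20-11:15, 12:10-13:50, 16:35-17:10, 17:15-17:45 (add 5h to convert from UTC-5).
Mei ∩ Zubin: 14:15-17:05, 17:20-19:10.
Mei ∩ Zubin ∩ Grace: 14:55-15:40, 15:50-17:05, 17:20-19:10.
Mei ∩ Zubin ∩ Grace ∩ Sofia: 17:25-19:10.
Mei ∩ Zubin ∩ Grace ∩ Sofia ∩ Ulla: 17:25-17:45.
No common window is at least 90 minutes long.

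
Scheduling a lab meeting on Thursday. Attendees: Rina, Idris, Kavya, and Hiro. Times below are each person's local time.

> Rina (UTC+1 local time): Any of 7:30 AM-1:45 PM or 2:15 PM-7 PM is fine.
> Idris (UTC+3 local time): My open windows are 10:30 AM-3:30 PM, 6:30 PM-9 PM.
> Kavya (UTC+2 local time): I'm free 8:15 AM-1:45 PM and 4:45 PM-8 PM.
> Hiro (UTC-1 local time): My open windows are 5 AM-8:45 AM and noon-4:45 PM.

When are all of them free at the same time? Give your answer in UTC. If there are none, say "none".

Rina in UTC: 06:30-12:45, 13:15-18:00 (subtract 1h to convert from UTC+1).
Idris in UTC: 07:30-12:30, 15:30-18:00 (subtract 3h to convert from UTC+3).
Kavya in UTC: 06:15-11:45, 14:45-18:00 (subtract 2h to convert from UTC+2).
Hiro in UTC: 06:00-09:45, 13:00-17:45 (add 1h to convert from UTC-1).
Rina ∩ Idris: 07:30-12:30, 15:30-18:00.
Rina ∩ Idris ∩ Kavya: 07:30-11:45, 15:30-18:00.
Rina ∩ Idris ∩ Kavya ∩ Hiro: 07:30-09:45, 15:30-17:45.
So the common availability across everyone is 07:30-09:45, 15:30-17:45.

07:30-09:45, 15:30-17:45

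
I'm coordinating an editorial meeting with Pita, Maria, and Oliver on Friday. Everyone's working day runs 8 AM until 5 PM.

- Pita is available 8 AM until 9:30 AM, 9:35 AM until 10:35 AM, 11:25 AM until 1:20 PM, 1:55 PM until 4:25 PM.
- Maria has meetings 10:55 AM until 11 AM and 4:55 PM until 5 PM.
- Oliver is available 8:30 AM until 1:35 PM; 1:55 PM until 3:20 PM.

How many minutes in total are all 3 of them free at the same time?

Pita free: 08:00-09:30, 09:35-10:35, 11:25-13:20, 13:55-16:25.
Maria free: 08:00-10:55, 11:00-16:55 (invert busy blocks within the working day).
Oliver free: 08:30-13:35, 13:55-15:20.
Pita ∩ Maria: 08:00-09:30, 09:35-10:35, 11:25-13:20, 13:55-16:25.
Pita ∩ Maria ∩ Oliver: 08:30-09:30, 09:35-10:35, 11:25-13:20, 13:55-15:20.
Summing the common windows: 60 + 60 + 115 + 85 = 320 minutes.

320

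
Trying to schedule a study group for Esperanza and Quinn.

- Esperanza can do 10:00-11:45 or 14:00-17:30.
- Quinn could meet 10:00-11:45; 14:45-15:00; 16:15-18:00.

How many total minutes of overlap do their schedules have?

195

Esperanza ∩ Quinn: 10:00-11:45, 14:45-15:00, 16:15-17:30.
Summing the common windows: 105 + 15 + 75 = 195 minutes.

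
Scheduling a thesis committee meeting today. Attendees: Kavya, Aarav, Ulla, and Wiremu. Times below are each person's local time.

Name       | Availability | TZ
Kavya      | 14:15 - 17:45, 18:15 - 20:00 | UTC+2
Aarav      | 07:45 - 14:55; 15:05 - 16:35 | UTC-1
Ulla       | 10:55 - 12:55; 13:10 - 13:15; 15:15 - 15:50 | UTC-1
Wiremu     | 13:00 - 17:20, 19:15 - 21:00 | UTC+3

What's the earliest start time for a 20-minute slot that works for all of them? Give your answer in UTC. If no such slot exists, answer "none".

12:15

Kavya in UTC: 12:15-15:45, 16:15-18:00 (subtract 2h to convert from UTC+2).
Aarav in UTC: 08:45-15:55, 16:05-17:35 (add 1h to convert from UTC-1).
Ulla in UTC: 11:55-13:55, 14:10-14:15, 16:15-16:50 (add 1h to convert from UTC-1).
Wiremu in UTC: 10:00-14:20, 16:15-18:00 (subtract 3h to convert from UTC+3).
Kavya ∩ Aarav: 12:15-15:45, 16:15-17:35.
Kavya ∩ Aarav ∩ Ulla: 12:15-13:55, 14:10-14:15, 16:15-16:50.
Kavya ∩ Aarav ∩ Ulla ∩ Wiremu: 12:15-13:55, 14:10-14:15, 16:15-16:50.
The first common window of at least 20 minutes is 12:15-13:55, so the earliest start is 12:15.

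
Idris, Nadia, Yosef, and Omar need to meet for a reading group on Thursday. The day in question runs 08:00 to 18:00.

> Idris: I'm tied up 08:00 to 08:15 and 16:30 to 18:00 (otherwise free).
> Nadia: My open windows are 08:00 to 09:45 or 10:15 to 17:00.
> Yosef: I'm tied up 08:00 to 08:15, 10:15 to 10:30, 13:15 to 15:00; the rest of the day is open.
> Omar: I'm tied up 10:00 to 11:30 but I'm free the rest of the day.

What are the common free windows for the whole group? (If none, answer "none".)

08:15-09:45, 11:30-13:15, 15:00-16:30

Idris free: 08:15-16:30 (invert busy blocks within the working day).
Nadia free: 08:00-09:45, 10:15-17:00.
Yosef free: 08:15-10:15, 10:30-13:15, 15:00-18:00 (invert busy blocks within the working day).
Omar free: 08:00-10:00, 11:30-18:00 (invert busy blocks within the working day).
Idris ∩ Nadia: 08:15-09:45, 10:15-16:30.
Idris ∩ Nadia ∩ Yosef: 08:15-09:45, 10:30-13:15, 15:00-16:30.
Idris ∩ Nadia ∩ Yosef ∩ Omar: 08:15-09:45, 11:30-13:15, 15:00-16:30.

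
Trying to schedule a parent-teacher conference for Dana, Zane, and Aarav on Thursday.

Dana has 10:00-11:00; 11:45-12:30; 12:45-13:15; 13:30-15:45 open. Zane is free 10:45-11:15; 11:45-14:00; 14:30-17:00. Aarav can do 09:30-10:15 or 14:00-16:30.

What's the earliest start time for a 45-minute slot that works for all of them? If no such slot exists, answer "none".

14:30

Dana ∩ Zane: 10:45-11:00, 11:45-12:30, 12:45-13:15, 13:30-14:00, 14:30-15:45.
Dana ∩ Zane ∩ Aarav: 14:30-15:45.
So the common availability across everyone is 14:30-15:45.
The first common window of at least 45 minutes is 14:30-15:45, so the earliest start is 14:30.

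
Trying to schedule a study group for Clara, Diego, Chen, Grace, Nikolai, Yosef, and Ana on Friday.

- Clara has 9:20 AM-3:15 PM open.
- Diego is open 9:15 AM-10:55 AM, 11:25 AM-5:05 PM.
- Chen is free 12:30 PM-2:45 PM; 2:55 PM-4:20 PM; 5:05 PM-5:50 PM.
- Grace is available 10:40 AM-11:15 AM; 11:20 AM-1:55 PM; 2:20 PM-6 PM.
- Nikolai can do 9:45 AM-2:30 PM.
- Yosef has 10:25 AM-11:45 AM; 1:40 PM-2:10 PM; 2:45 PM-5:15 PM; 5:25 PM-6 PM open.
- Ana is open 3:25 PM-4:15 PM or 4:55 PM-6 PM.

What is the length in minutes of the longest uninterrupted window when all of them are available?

Clara ∩ Diego: 09:20-10:55, 11:25-15:15.
Clara ∩ Diego ∩ Chen: 12:30-14:45, 14:55-15:15.
Clara ∩ Diego ∩ Chen ∩ Grace: 12:30-13:55, 14:20-14:45, 14:55-15:15.
Clara ∩ Diego ∩ Chen ∩ Grace ∩ Nikolai: 12:30-13:55, 14:20-14:30.
Clara ∩ Diego ∩ Chen ∩ Grace ∩ Nikolai ∩ Yosef: 13:40-13:55.
Clara ∩ Diego ∩ Chen ∩ Grace ∩ Nikolai ∩ Yosef ∩ Ana: ∅.
There is no time when everyone is free.
No common window exists, so the longest block is 0 minutes.

0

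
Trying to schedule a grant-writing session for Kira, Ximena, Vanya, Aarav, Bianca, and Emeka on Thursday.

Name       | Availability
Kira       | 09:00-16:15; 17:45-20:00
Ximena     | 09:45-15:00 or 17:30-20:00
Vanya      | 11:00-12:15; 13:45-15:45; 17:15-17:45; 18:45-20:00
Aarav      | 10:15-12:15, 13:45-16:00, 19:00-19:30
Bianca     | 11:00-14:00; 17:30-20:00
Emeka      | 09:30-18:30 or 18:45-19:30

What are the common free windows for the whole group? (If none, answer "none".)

Kira ∩ Ximena: 09:45-15:00, 17:45-20:00.
Kira ∩ Ximena ∩ Vanya: 11:00-12:15, 13:45-15:00, 18:45-20:00.
Kira ∩ Ximena ∩ Vanya ∩ Aarav: 11:00-12:15, 13:45-15:00, 19:00-19:30.
Kira ∩ Ximena ∩ Vanya ∩ Aarav ∩ Bianca: 11:00-12:15, 13:45-14:00, 19:00-19:30.
Kira ∩ Ximena ∩ Vanya ∩ Aarav ∩ Bianca ∩ Emeka: 11:00-12:15, 13:45-14:00, 19:00-19:30.

11:00-12:15, 13:45-14:00, 19:00-19:30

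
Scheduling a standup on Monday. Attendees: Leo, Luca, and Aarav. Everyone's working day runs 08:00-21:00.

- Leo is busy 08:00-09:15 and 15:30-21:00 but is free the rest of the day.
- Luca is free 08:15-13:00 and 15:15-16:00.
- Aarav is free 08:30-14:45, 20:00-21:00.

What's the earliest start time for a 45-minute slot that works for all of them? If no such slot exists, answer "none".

Leo free: 09:15-15:30 (invert busy blocks within the working day).
Luca free: 08:15-13:00, 15:15-16:00.
Aarav free: 08:30-14:45, 20:00-21:00.
Leo ∩ Luca: 09:15-13:00, 15:15-15:30.
Leo ∩ Luca ∩ Aarav: 09:15-13:00.
The first common window of at least 45 minutes is 09:15-13:00, so the earliest start is 09:15.

09:15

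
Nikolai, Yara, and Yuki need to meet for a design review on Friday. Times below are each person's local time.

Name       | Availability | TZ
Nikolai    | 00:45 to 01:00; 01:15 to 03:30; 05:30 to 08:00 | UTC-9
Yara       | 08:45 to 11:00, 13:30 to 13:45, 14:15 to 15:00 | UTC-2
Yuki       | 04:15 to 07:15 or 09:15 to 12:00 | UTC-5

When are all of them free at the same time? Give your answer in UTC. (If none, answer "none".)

Nikolai in UTC: 09:45-10:00, 10:15-12:30, 14:30-17:00 (add 9h to convert from UTC-9).
Yara in UTC: 10:45-13:00, 15:30-15:45, 16:15-17:00 (add 2h to convert from UTC-2).
Yuki in UTC: 09:15-12:15, 14:15-17:00 (add 5h to convert from UTC-5).
Nikolai ∩ Yara: 10:45-12:30, 15:30-15:45, 16:15-17:00.
Nikolai ∩ Yara ∩ Yuki: 10:45-12:15, 15:30-15:45, 16:15-17:00.

10:45-12:15, 15:30-15:45, 16:15-17:00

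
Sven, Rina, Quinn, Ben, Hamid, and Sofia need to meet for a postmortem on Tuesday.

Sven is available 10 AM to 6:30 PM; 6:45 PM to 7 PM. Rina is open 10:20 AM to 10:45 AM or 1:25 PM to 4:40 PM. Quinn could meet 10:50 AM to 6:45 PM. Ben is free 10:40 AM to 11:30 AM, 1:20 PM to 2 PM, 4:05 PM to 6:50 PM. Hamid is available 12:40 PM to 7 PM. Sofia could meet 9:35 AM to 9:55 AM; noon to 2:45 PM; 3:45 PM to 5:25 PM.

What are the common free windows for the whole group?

Sven ∩ Rina: 10:20-10:45, 13:25-16:40.
Sven ∩ Rina ∩ Quinn: 13:25-16:40.
Sven ∩ Rina ∩ Quinn ∩ Ben: 13:25-14:00, 16:05-16:40.
Sven ∩ Rina ∩ Quinn ∩ Ben ∩ Hamid: 13:25-14:00, 16:05-16:40.
Sven ∩ Rina ∩ Quinn ∩ Ben ∩ Hamid ∩ Sofia: 13:25-14:00, 16:05-16:40.

13:25-14:00, 16:05-16:40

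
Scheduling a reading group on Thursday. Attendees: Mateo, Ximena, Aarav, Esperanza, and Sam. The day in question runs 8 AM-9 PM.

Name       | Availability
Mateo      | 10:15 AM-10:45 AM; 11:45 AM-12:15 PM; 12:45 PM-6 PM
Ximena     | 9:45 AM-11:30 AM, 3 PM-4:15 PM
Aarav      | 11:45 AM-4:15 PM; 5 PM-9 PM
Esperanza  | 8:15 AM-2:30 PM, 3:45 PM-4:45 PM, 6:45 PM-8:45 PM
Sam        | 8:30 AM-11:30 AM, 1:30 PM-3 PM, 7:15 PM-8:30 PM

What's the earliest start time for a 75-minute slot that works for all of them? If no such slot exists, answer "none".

none

Mateo ∩ Ximena: 10:15-10:45, 15:00-16:15.
Mateo ∩ Ximena ∩ Aarav: 15:00-16:15.
Mateo ∩ Ximena ∩ Aarav ∩ Esperanza: 15:45-16:15.
Mateo ∩ Ximena ∩ Aarav ∩ Esperanza ∩ Sam: ∅.
There is no time when everyone is free.
No common window is at least 75 minutes long.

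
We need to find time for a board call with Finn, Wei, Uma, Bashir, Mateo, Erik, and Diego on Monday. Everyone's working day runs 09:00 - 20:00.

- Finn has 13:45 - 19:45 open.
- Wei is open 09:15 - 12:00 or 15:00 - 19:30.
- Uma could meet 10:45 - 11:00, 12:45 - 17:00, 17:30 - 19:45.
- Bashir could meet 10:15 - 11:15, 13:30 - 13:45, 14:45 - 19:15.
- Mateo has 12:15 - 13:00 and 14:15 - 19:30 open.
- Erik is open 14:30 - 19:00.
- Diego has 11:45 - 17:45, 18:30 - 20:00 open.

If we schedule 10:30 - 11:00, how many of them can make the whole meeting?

2

Wei and Bashir can make the full 10:30-11:00 slot — that's 2.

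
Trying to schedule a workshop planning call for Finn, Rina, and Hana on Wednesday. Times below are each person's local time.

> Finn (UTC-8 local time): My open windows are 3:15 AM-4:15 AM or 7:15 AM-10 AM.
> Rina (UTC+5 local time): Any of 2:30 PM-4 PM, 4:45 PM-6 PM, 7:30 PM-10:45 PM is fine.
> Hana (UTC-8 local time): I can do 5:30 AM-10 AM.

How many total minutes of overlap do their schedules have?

Finn in UTC: 11:15-12:15, 15:15-18:00 (add 8h to convert from UTC-8).
Rina in UTC: 09:30-11:00, 11:45-13:00, 14:30-17:45 (subtract 5h to convert from UTC+5).
Hana in UTC: 13:30-18:00 (add 8h to convert from UTC-8).
Finn ∩ Rina: 11:45-12:15, 15:15-17:45.
Finn ∩ Rina ∩ Hana: 15:15-17:45.
That's a single block of 150 minutes.

150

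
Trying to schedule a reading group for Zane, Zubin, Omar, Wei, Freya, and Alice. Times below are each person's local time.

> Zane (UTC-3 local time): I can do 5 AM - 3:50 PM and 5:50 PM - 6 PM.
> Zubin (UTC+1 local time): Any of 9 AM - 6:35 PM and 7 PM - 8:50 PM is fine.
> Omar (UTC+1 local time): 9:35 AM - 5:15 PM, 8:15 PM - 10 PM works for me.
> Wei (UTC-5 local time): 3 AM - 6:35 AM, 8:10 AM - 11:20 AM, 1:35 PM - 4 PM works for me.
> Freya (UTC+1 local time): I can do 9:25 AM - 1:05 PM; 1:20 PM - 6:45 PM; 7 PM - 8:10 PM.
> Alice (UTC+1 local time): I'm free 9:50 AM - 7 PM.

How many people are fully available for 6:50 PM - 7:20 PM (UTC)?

2

Zane in UTC: 08:00-18:50, 20:50-21:00 (add 3h to convert from UTC-3).
Zubin in UTC: 08:00-17:35, 18:00-19:50 (subtract 1h to convert from UTC+1).
Omar in UTC: 08:35-16:15, 19:15-21:00 (subtract 1h to convert from UTC+1).
Wei in UTC: 08:00-11:35, 13:10-16:20, 18:35-21:00 (add 5h to convert from UTC-5).
Freya in UTC: 08:25-12:05, 12:20-17:45, 18:00-19:10 (subtract 1h to convert from UTC+1).
Alice in UTC: 08:50-18:00 (subtract 1h to convert from UTC+1).
Zubin and Wei can make the full 18:50-19:20 slot — that's 2.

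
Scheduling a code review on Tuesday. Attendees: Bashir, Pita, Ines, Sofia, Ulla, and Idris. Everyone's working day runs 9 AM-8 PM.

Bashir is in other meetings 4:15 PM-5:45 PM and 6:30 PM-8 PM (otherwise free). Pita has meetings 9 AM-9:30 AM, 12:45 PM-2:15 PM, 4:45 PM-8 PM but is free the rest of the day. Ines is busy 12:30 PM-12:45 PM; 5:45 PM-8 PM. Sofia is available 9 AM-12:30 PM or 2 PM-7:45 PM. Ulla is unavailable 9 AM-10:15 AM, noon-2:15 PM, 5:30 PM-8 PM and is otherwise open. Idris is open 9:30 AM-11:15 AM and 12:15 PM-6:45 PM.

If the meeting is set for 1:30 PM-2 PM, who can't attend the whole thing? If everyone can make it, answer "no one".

Bashir free: 09:00-16:15, 17:45-18:30 (invert busy blocks within the working day).
Pita free: 09:30-12:45, 14:15-16:45 (invert busy blocks within the working day).
Ines free: 09:00-12:30, 12:45-17:45 (invert busy blocks within the working day).
Sofia free: 09:00-12:30, 14:00-19:45.
Ulla free: 10:15-12:00, 14:15-17:30 (invert busy blocks within the working day).
Idris free: 09:30-11:15, 12:15-18:45.
Bashir: free for 13:30-14:00. Pita: not fully free for 13:30-14:00. Ines: free for 13:30-14:00. Sofia: not fully free for 13:30-14:00. Ulla: not fully free for 13:30-14:00. Idris: free for 13:30-14:00.

Pita, Sofia, Ulla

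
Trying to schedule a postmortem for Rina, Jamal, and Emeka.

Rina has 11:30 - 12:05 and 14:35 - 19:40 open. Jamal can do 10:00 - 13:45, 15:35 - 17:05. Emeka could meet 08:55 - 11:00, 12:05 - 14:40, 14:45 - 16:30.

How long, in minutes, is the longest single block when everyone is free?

55

Rina ∩ Jamal: 11:30-12:05, 15:35-17:05.
Rina ∩ Jamal ∩ Emeka: 15:35-16:30.
The longest is 15:35-16:30 at 55 minutes.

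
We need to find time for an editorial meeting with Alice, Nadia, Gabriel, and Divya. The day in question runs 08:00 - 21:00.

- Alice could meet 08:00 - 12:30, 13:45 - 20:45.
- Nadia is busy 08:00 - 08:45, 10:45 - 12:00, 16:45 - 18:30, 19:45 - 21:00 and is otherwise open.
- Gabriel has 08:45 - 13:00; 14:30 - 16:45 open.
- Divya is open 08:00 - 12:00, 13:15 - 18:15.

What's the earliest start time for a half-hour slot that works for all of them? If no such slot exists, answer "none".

Alice free: 08:00-12:30, 13:45-20:45.
Nadia free: 08:45-10:45, 12:00-16:45, 18:30-19:45 (invert busy blocks within the working day).
Gabriel free: 08:45-13:00, 14:30-16:45.
Divya free: 08:00-12:00, 13:15-18:15.
Alice ∩ Nadia: 08:45-10:45, 12:00-12:30, 13:45-16:45, 18:30-19:45.
Alice ∩ Nadia ∩ Gabriel: 08:45-10:45, 12:00-12:30, 14:30-16:45.
Alice ∩ Nadia ∩ Gabriel ∩ Divya: 08:45-10:45, 14:30-16:45.
The first common window of at least 30 minutes is 08:45-10:45, so the earliest start is 08:45.

08:45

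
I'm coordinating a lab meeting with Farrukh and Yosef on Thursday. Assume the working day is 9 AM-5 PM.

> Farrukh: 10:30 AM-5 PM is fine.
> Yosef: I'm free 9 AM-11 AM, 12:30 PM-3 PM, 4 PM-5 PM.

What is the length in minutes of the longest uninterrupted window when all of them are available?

150

Farrukh ∩ Yosef: 10:30-11:00, 12:30-15:00, 16:00-17:00.
The longest is 12:30-15:00 at 150 minutes.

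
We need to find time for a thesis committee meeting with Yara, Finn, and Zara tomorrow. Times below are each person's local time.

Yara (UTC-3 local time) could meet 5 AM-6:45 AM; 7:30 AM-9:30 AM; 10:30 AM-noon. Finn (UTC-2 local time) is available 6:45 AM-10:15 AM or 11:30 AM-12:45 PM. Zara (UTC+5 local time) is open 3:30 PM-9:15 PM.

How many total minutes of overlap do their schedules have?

180

Yara in UTC: 08:00-09:45, 10:30-12:30, 13:30-15:00 (add 3h to convert from UTC-3).
Finn in UTC: 08:45-12:15, 13:30-14:45 (add 2h to convert from UTC-2).
Zara in UTC: 10:30-16:15 (subtract 5h to convert from UTC+5).
Yara ∩ Finn: 08:45-09:45, 10:30-12:15, 13:30-14:45.
Yara ∩ Finn ∩ Zara: 10:30-12:15, 13:30-14:45.
So the common availability across everyone is 10:30-12:15, 13:30-14:45.
Summing the common windows: 105 + 75 = 180 minutes.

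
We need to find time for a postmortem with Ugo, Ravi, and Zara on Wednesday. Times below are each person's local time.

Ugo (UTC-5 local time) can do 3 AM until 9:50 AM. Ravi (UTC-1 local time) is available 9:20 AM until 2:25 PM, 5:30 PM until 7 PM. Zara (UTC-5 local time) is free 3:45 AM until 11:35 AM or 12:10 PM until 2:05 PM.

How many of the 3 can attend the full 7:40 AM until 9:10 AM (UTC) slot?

Ugo in UTC: 08:00-14:50 (add 5h to convert from UTC-5).
Ravi in UTC: 10:20-15:25, 18:30-20:00 (add 1h to convert from UTC-1).
Zara in UTC: 08:45-16:35, 17:10-19:05 (add 5h to convert from UTC-5).
nobody can make the full 07:40-09:10 slot — that's 0.

0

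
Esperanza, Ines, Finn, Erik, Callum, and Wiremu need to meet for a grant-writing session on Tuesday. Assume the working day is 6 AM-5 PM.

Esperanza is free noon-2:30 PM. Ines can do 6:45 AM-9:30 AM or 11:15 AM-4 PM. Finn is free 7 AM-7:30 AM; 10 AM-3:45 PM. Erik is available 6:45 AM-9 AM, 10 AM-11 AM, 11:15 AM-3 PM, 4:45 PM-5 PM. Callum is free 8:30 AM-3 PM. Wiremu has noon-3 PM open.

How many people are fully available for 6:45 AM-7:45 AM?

2

Ines and Erik can make the full 06:45-07:45 slot — that's 2.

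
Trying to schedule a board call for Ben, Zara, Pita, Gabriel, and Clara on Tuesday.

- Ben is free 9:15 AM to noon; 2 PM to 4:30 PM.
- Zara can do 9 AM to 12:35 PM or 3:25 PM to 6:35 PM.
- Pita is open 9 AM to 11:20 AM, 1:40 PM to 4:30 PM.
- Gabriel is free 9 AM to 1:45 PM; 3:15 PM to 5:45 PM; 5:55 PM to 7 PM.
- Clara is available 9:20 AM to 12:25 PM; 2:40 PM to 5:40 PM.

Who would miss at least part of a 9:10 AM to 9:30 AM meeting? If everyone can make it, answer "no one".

Ben, Clara

Ben: not fully free for 09:10-09:30. Zara: free for 09:10-09:30. Pita: free for 09:10-09:30. Gabriel: free for 09:10-09:30. Clara: not fully free for 09:10-09:30.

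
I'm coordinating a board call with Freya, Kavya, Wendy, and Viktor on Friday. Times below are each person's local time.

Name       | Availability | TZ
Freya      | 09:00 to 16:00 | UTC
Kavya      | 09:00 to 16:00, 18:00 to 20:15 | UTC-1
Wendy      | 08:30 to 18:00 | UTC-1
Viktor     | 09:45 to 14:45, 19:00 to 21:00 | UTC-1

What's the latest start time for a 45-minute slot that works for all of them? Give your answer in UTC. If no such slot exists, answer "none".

15:00

Freya in UTC: 09:00-16:00.
Kavya in UTC: 10:00-17:00, 19:00-21:15 (add 1h to convert from UTC-1).
Wendy in UTC: 09:30-19:00 (add 1h to convert from UTC-1).
Viktor in UTC: 10:45-15:45, 20:00-22:00 (add 1h to convert from UTC-1).
Freya ∩ Kavya: 10:00-16:00.
Freya ∩ Kavya ∩ Wendy: 10:00-16:00.
Freya ∩ Kavya ∩ Wendy ∩ Viktor: 10:45-15:45.
So the common availability across everyone is 10:45-15:45.
The last common window of at least 45 minutes is 10:45-15:45; a 45-minute meeting can start as late as 15:00 and still end by 15:45.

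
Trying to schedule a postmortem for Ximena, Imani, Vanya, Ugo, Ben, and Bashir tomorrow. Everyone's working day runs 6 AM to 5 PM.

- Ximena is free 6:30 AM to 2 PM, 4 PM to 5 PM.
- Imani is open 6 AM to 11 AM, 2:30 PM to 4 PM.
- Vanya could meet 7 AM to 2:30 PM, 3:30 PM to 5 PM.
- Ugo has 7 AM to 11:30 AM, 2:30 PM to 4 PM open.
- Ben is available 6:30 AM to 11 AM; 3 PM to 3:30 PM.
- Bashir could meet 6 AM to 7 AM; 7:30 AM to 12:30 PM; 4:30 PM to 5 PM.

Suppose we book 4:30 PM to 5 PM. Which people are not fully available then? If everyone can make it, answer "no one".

Ximena: free for 16:30-17:00. Imani: not fully free for 16:30-17:00. Vanya: free for 16:30-17:00. Ugo: not fully free for 16:30-17:00. Ben: not fully free for 16:30-17:00. Bashir: free for 16:30-17:00.

Ben, Imani, Ugo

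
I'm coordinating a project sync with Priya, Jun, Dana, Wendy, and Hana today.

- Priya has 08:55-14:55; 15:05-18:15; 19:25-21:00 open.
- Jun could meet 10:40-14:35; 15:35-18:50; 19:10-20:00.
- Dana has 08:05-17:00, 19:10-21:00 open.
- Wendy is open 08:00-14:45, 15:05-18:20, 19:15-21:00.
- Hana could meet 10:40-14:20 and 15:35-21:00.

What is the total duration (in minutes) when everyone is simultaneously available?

340

Priya ∩ Jun: 10:40-14:35, 15:35-18:15, 19:25-20:00.
Priya ∩ Jun ∩ Dana: 10:40-14:35, 15:35-17:00, 19:25-20:00.
Priya ∩ Jun ∩ Dana ∩ Wendy: 10:40-14:35, 15:35-17:00, 19:25-20:00.
Priya ∩ Jun ∩ Dana ∩ Wendy ∩ Hana: 10:40-14:20, 15:35-17:00, 19:25-20:00.
Those are the intersection windows.
Summing the common windows: 220 + 85 + 35 = 340 minutes.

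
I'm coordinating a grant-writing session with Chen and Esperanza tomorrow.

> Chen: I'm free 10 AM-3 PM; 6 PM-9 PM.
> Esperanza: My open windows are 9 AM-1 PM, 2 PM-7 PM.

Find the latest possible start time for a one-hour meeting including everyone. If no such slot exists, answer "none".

Chen ∩ Esperanza: 10:00-13:00, 14:00-15:00, 18:00-19:00.
So the common availability across everyone is 10:00-13:00, 14:00-15:00, 18:00-19:00.
The last common window of at least 60 minutes is 18:00-19:00; a 60-minute meeting can start as late as 18:00 and still end by 19:00.

18:00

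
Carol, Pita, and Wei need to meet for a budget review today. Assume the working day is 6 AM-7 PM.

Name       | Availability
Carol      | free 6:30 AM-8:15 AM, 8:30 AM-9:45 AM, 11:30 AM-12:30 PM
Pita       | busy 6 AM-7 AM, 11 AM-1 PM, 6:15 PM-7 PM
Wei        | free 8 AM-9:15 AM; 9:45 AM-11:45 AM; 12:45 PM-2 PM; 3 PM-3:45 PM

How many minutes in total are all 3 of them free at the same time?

60

Carol free: 06:30-08:15, 08:30-09:45, 11:30-12:30.
Pita free: 07:00-11:00, 13:00-18:15 (invert busy blocks within the working day).
Wei free: 08:00-09:15, 09:45-11:45, 12:45-14:00, 15:00-15:45.
Carol ∩ Pita: 07:00-08:15, 08:30-09:45.
Carol ∩ Pita ∩ Wei: 08:00-08:15, 08:30-09:15.
Summing the common windows: 15 + 45 = 60 minutes.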